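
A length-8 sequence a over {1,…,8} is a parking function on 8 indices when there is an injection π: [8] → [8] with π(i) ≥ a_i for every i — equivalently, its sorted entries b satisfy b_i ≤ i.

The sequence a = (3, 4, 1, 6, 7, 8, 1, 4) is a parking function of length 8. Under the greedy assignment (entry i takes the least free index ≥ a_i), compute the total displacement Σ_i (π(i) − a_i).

2

Σπ = 8·9/2 = 36 (π permutes [8]); Σa = 3+4+1+6+7+8+1+4 = 34; disp = 36−34 = 2.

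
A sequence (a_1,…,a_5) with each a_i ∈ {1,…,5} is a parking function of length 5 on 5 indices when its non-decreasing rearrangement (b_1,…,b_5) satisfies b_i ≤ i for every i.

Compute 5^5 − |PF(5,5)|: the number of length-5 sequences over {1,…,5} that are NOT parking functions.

Count = 1·6^4 = 1 · 1296 = 1296 [KW]
E.g. (5,1,3,5,2) → sorted (1,2,3,5,5): b_4=5>4, not a PF.
So 3125 − 1296 = 1829 fail.

1829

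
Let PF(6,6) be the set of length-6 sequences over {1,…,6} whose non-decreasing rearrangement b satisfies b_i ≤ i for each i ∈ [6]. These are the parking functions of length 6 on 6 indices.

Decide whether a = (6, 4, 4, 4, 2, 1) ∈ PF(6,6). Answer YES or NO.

NO

Rearranged: b = (1, 2, 4, 4, 4, 6).
  b_1=1 ≤ 1
  b_2=2 ≤ 2
  b_3=4 > 3
  fails at i=3 ⇒ NO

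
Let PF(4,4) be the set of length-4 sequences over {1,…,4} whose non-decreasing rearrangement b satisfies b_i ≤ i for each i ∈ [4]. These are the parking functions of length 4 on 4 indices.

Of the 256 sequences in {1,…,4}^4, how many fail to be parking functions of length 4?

131

#PF = (4−4+1)·(4+1)^(4−1) = 1×125 = 125 (Konheim–Weiss)
E.g. (2,4,3,3) → sorted (2,3,3,4): b_1=2>1, not a PF.
4^4 − 125 = 256 − 125 = 131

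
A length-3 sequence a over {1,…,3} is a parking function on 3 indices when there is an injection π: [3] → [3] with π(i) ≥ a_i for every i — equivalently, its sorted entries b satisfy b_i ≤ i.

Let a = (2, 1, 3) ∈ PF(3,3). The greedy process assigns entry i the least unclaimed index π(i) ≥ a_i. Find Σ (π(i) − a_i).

Σπ = 6 ({1..3} each once); Σa = 2+1+3 = 6; disp = 6−6 = 0.

0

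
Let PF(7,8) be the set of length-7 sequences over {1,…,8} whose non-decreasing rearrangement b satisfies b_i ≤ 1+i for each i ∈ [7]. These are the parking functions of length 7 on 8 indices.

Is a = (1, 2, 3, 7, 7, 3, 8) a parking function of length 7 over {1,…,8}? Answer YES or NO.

Order a: b = (1, 2, 3, 3, 7, 7, 8).
  b_1=1 ≤ 2
  b_2=2 ≤ 3
  b_3=3 ≤ 4
  b_4=3 ≤ 5
  b_5=7 > 6
  fails at i=5 ⇒ NO

NO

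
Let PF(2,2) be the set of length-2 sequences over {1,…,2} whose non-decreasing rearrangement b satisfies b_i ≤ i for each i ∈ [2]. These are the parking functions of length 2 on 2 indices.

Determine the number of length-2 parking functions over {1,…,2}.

3

Count = (3−2)·3^(2−1) = 1·3 = 3 [KW]
Check (1,1) → sorted (1,1): b_i ≤ i ∀i, a PF.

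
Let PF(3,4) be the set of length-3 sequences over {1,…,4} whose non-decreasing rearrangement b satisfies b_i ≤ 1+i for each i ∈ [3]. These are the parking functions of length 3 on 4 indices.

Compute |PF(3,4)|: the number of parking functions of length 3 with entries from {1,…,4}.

Count = 2·5^2 = 2×25 = 50 (Pollak)
Example (1,2,3) → sorted (1,2,3): b_i ≤ 1+i ∀i, a PF.

50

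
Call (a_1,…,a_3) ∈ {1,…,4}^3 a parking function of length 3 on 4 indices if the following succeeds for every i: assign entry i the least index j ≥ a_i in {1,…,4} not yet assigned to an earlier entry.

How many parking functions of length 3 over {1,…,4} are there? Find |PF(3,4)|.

50

Count = (5−3)·5^(3−1) = 2×25 = 50 (Pollak)
Check (2,4,3) → sorted (2,3,4): b_i ≤ 1+i ∀i, a PF.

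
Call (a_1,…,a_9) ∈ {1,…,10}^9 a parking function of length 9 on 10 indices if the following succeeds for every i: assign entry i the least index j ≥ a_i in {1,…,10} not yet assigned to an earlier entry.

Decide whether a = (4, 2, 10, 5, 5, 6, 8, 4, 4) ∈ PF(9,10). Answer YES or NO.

Rearranged: b = (2, 4, 4, 4, 5, 5, 6, 8, 10).
  b_1=2 ≤ 2
  b_2=4 > 3
  fails at i=2 ⇒ NO

NO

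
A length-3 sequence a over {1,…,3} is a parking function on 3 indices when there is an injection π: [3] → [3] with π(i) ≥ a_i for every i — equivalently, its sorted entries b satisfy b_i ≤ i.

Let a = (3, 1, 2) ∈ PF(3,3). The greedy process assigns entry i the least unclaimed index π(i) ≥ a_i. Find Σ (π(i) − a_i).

Σπ = 6 ({1..3} each once); Σa = 3+1+2 = 6; disp = 6−6 = 0.

0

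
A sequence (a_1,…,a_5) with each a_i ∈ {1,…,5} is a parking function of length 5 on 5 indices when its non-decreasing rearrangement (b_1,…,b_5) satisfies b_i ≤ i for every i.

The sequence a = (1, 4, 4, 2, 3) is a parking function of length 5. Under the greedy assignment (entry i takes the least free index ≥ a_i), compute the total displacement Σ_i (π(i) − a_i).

1

Σπ = 15 ({1..5} each once); Σa = 1+4+4+2+3 = 14; disp = 15−14 = 1.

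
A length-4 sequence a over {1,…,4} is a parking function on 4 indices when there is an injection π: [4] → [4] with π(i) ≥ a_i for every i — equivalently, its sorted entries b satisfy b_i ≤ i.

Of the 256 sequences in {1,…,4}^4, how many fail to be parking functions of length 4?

Count = (5−4)·5^(4−1) = 1·125 = 125 [KW]
Check (4,4,2,4) → sorted (2,4,4,4): b_1=2>1, not a PF.
4^4 − 125 = 256 − 125 = 131

131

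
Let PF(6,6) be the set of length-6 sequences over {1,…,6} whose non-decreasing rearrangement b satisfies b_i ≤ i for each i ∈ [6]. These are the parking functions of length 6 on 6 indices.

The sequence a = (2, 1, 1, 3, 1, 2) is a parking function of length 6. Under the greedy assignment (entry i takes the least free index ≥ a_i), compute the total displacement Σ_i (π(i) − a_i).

Σπ = 21 ({1..6} each once); Σa = 2+1+1+3+1+2 = 10; disp = 21−10 = 11.

11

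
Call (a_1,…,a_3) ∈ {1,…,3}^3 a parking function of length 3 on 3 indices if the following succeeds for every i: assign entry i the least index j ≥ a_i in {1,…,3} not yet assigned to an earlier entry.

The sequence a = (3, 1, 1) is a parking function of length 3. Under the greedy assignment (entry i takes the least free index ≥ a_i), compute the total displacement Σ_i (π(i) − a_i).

Σπ = 6 ({1..3} each once); Σa = 3+1+1 = 5; disp = 6−5 = 1.

1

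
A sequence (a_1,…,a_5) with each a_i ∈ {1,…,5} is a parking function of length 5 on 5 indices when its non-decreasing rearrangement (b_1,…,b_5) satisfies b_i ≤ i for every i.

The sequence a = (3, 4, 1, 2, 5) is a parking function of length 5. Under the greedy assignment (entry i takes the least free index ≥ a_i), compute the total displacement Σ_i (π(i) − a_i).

Σπ = 15 ({1..5} each once); Σa = 3+4+1+2+5 = 15; disp = 15−15 = 0.

0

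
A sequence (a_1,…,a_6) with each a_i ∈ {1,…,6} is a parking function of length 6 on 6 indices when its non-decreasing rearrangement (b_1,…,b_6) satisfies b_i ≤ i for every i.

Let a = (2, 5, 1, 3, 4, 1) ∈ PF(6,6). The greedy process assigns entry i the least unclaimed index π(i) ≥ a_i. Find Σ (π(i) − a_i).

Σπ(i) = 1+…+6 = 21; Σa = 2+5+1+3+4+1 = 16; disp = 21−16 = 5.

5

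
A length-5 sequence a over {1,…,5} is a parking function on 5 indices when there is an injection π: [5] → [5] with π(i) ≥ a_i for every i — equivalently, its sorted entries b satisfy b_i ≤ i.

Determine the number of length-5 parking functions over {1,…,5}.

1296

|PF| = (6−5)·6^(5−1) = 1×1296 = 1296 (Konheim–Weiss)
Example (2,3,5,3,1) → sorted (1,2,3,3,5): b_i ≤ i ∀i, a PF.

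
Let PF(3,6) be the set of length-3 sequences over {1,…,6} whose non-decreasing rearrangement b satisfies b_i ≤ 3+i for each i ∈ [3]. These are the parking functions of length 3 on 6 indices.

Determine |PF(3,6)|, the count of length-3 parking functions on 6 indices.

#PF = (6−3+1)·(6+1)^(3−1) = 4 · 49 = 196 (Pollak)
Check (1,4,3) → sorted (1,3,4): b_i ≤ 3+i ∀i, a PF.

196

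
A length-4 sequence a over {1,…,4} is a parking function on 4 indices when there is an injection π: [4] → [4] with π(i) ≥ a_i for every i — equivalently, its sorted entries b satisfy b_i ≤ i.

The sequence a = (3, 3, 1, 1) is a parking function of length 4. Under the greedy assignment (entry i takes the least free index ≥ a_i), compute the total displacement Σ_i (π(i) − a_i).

Σπ = 10 ({1..4} each once); Σa = 3+3+1+1 = 8; disp = 10−8 = 2.

2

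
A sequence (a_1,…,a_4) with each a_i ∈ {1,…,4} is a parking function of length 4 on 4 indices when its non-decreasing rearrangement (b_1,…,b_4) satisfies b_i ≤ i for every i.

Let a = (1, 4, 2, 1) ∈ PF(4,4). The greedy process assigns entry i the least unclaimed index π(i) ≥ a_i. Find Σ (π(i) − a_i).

Σπ(i) = 1+…+4 = 10; Σa = 1+4+2+1 = 8; disp = 10−8 = 2.

2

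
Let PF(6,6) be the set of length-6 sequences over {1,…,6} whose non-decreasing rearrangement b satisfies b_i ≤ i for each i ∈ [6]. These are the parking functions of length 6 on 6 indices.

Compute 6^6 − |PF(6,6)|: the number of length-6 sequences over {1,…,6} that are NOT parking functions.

Count = (6+1−6)·(6+1)^{6−1} = 1 · 16807 = 16807
Check (5,4,6,5,2,3) → sorted (2,3,4,5,5,6): b_1=2>1, not a PF.
6^6 − 16807 = 46656 − 16807 = 29849

29849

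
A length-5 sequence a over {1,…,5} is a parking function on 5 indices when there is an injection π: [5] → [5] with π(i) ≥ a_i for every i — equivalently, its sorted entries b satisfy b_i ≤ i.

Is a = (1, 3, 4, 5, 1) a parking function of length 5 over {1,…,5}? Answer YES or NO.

YES

Rearranged: b = (1, 1, 3, 4, 5).
  b_1=1 ≤ 1
  b_2=1 ≤ 2
  b_3=3 ≤ 3
  b_4=4 ≤ 4
  b_5=5 ≤ 5
All bounds hold ⇒ YES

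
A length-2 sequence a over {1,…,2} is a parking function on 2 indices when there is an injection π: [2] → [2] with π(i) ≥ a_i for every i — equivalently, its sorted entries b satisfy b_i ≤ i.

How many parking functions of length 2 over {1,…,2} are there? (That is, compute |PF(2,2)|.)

#PF = (2+1−2)·(2+1)^{2−1} = 1×3 = 3 (Pollak)
Example (1,1) → sorted (1,1): b_i ≤ i ∀i, a PF.

3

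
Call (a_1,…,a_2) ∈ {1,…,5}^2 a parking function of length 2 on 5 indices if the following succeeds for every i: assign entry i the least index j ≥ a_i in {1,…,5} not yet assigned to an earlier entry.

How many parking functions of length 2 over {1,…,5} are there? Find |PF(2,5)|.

#PF = (5+1−2)·(5+1)^{2−1} = 4·6 = 24 (Konheim–Weiss)
Example (2,4) → sorted (2,4): b_i ≤ 3+i ∀i, a PF.

24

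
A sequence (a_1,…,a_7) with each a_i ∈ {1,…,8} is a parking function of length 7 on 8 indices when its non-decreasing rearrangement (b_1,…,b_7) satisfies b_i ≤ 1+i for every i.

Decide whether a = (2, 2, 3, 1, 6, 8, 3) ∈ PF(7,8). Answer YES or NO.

Order a: b = (1, 2, 2, 3, 3, 6, 8).
  b_1=1 ≤ 2
  b_2=2 ≤ 3
  b_3=2 ≤ 4
  b_4=3 ≤ 5
  b_5=3 ≤ 6
  b_6=6 ≤ 7
  b_7=8 ≤ 8
All bounds hold ⇒ YES

YES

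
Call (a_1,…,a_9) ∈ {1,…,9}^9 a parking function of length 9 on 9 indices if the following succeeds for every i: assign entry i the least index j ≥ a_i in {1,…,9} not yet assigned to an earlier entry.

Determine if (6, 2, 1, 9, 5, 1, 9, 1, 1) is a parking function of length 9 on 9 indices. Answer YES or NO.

NO

Rearranged: b = (1, 1, 1, 1, 2, 5, 6, 9, 9).
  b_1=1 ≤ 1
  b_2=1 ≤ 2
  b_3=1 ≤ 3
  b_4=1 ≤ 4
  b_5=2 ≤ 5
  b_6=5 ≤ 6
  b_7=6 ≤ 7
  b_8=9 > 8
  fails at i=8 ⇒ NO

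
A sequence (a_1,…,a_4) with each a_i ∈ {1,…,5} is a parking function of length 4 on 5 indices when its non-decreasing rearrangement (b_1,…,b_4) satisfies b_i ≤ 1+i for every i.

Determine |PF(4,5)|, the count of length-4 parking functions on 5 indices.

#PF = (5−4+1)·(5+1)^(4−1) = 2×216 = 432 (Pollak)
E.g. (1,2,3,1) → sorted (1,1,2,3): b_i ≤ 1+i ∀i, a PF.

432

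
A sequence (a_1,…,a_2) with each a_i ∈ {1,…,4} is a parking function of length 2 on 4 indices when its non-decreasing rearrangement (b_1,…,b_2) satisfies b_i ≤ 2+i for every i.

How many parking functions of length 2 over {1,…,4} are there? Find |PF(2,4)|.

Count = (4−2+1)·(4+1)^(2−1) = 3×5 = 15
Check (3,2) → sorted (2,3): b_i ≤ 2+i ∀i, a PF.

15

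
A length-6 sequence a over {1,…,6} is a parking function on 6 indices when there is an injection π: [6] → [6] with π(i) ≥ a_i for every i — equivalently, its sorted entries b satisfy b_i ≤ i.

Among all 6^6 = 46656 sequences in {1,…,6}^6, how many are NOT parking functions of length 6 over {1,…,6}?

29849

|PF(6,6)| = (6−6+1)·(6+1)^(6−1) = 1×16807 = 16807 (Pollak)
Check (6,6,6,5,1,2) → sorted (1,2,5,6,6,6): b_3=5>3, not a PF.
6^6 − 16807 = 46656 − 16807 = 29849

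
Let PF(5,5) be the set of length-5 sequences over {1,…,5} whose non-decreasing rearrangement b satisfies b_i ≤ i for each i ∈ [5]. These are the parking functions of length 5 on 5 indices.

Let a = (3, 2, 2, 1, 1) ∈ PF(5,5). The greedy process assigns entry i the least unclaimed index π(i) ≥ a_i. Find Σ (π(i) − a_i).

6

Σπ = 5·6/2 = 15 (π permutes [5]); Σa = 3+2+2+1+1 = 9; disp = 15−9 = 6.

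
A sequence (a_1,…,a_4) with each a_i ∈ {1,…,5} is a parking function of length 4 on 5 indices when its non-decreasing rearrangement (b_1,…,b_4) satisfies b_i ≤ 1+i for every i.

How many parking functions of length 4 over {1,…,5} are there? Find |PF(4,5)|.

432

|PF| = (6−4)·6^(4−1) = 2·216 = 432
Check (4,2,2,4) → sorted (2,2,4,4): b_i ≤ 1+i ∀i, a PF.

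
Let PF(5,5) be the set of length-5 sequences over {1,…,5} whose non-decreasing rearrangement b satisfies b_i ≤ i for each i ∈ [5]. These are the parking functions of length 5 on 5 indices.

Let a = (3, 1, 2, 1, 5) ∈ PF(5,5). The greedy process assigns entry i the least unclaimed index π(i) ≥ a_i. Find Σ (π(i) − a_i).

Σπ = 15 ({1..5} each once); Σa = 3+1+2+1+5 = 12; disp = 15−12 = 3.

3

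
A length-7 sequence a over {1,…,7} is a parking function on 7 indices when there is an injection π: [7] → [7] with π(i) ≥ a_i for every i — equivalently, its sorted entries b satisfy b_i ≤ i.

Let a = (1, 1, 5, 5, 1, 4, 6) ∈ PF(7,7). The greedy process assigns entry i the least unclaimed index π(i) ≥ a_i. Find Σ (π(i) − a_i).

Σπ(i) = 1+…+7 = 28; Σa = 1+1+5+5+1+4+6 = 23; disp = 28−23 = 5.

5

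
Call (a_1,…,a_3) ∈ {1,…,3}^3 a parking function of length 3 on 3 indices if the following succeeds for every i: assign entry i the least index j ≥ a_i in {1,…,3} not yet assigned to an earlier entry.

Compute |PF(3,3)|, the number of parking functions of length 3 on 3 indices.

|PF| = 1·4^2 = 1×16 = 16 (Konheim–Weiss)
Check (1,3,2) → sorted (1,2,3): b_i ≤ i ∀i, a PF.

16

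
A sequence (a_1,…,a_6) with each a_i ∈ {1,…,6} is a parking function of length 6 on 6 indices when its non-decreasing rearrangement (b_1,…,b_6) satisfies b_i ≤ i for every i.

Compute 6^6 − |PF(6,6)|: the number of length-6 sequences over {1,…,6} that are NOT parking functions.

#PF = (6+1−6)·(6+1)^{6−1} = 1·16807 = 16807 (Konheim–Weiss)
Example (4,4,2,5,4,4) → sorted (2,4,4,4,4,5): b_1=2>1, not a PF.
So 46656 − 16807 = 29849 fail.

29849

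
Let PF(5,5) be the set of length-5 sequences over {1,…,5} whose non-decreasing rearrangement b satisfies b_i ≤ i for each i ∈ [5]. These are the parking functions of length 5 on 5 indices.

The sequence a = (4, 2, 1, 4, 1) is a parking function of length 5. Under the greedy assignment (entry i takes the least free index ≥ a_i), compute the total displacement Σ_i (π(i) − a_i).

3

Σπ = 5·6/2 = 15 (π permutes [5]); Σa = 4+2+1+4+1 = 12; disp = 15−12 = 3.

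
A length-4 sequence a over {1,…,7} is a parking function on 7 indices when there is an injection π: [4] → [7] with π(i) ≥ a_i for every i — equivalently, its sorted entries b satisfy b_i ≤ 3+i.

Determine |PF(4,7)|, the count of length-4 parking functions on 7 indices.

|PF| = (7−4+1)·(7+1)^(4−1) = 4·512 = 2048 [KW]
E.g. (6,7,1,3) → sorted (1,3,6,7): b_i ≤ 3+i ∀i, a PF.

2048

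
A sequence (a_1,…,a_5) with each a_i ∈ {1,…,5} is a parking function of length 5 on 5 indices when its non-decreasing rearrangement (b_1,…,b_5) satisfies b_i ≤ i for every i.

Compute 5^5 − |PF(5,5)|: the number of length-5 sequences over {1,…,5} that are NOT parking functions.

|PF| = (5−5+1)·(5+1)^(5−1) = 1 · 1296 = 1296 (Pollak)
One tuple (5,3,3,4,4) → sorted (3,3,4,4,5): b_1=3>1, not a PF.
So 3125 − 1296 = 1829 fail.

1829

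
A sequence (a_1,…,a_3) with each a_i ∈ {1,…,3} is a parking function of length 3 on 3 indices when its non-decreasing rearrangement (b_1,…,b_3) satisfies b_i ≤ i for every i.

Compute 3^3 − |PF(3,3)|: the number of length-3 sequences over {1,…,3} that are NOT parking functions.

11

#PF = (3+1−3)·(3+1)^{3−1} = 1·16 = 16 (Pollak)
Example (2,2,3) → sorted (2,2,3): b_1=2>1, not a PF.
So 27 − 16 = 11 fail.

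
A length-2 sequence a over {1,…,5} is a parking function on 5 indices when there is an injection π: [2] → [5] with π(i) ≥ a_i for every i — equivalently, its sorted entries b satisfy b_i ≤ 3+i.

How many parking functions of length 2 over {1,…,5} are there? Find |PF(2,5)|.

Count = 4·6^1 = 4·6 = 24 (Konheim–Weiss)
Example (3,3) → sorted (3,3): b_i ≤ 3+i ∀i, a PF.

24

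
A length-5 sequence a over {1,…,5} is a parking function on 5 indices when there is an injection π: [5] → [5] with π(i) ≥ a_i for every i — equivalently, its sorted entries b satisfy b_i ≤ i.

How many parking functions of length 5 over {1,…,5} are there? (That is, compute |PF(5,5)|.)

1296

|PF(5,5)| = (5−5+1)·(5+1)^(5−1) = 1 · 1296 = 1296 (Pollak)
Check (2,1,2,4,4) → sorted (1,2,2,4,4): b_i ≤ i ∀i, a PF.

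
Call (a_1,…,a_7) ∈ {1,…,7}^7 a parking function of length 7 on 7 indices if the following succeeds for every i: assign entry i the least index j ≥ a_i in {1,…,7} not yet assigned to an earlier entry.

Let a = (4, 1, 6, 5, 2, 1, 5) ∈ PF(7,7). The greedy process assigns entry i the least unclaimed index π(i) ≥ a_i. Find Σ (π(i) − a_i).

4

Σπ = 7·8/2 = 28 (π permutes [7]); Σa = 4+1+6+5+2+1+5 = 24; disp = 28−24 = 4.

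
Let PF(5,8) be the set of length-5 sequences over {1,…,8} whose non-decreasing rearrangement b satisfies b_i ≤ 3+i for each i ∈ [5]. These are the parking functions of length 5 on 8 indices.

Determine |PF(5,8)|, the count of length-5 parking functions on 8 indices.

#PF = 4·9^4 = 4 · 6561 = 26244
E.g. (2,2,4,1,3) → sorted (1,2,2,3,4): b_i ≤ 3+i ∀i, a PF.

26244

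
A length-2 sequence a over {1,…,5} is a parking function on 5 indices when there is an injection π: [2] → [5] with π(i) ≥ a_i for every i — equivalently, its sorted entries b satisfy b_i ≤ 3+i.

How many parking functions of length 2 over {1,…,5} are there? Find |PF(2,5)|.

#PF = 4·6^1 = 4×6 = 24
One tuple (5,1) → sorted (1,5): b_i ≤ 3+i ∀i, a PF.

24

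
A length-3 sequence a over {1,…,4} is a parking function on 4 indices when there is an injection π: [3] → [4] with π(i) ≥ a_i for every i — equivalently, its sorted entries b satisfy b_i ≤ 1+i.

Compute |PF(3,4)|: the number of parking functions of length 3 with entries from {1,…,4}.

|PF(3,4)| = 2·5^2 = 2·25 = 50 [KW]
Example (4,3,1) → sorted (1,3,4): b_i ≤ 1+i ∀i, a PF.

50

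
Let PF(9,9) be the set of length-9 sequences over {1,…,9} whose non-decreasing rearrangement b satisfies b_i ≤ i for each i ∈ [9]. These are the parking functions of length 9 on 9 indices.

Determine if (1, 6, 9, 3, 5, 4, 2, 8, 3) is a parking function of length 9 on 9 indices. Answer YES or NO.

YES

Sorted: b = (1, 2, 3, 3, 4, 5, 6, 8, 9).
  b_1=1 ≤ 1
  b_2=2 ≤ 2
  b_3=3 ≤ 3
  b_4=3 ≤ 4
  b_5=4 ≤ 5
  b_6=5 ≤ 6
  b_7=6 ≤ 7
  b_8=8 ≤ 8
  b_9=9 ≤ 9
All bounds hold ⇒ YES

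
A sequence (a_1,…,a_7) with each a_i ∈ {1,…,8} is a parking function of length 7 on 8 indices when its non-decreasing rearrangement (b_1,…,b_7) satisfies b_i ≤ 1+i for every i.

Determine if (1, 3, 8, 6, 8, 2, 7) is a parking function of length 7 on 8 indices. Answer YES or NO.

NO

Sorted: b = (1, 2, 3, 6, 7, 8, 8).
  b_1=1 ≤ 2
  b_2=2 ≤ 3
  b_3=3 ≤ 4
  b_4=6 > 5
  fails at i=4 ⇒ NO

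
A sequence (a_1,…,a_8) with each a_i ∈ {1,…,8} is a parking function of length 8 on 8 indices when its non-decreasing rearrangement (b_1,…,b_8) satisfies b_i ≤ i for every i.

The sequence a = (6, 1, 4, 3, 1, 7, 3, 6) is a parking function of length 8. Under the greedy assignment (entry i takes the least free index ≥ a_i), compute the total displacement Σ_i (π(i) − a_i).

Σπ = 8·9/2 = 36 (π permutes [8]); Σa = 6+1+4+3+1+7+3+6 = 31; disp = 36−31 = 5.

5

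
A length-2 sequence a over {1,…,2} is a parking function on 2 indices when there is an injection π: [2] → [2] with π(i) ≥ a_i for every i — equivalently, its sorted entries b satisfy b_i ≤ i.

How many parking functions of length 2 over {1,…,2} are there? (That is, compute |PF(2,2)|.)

Count = (3−2)·3^(2−1) = 1 · 3 = 3 (Konheim–Weiss)
One tuple (1,1) → sorted (1,1): b_i ≤ i ∀i, a PF.

3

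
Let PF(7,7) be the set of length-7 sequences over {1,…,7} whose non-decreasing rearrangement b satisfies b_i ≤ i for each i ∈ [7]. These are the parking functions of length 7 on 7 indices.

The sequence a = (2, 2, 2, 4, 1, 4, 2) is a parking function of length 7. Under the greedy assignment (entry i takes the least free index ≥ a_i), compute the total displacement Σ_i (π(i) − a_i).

11

Σπ = 7·8/2 = 28 (π permutes [7]); Σa = 2+2+2+4+1+4+2 = 17; disp = 28−17 = 11.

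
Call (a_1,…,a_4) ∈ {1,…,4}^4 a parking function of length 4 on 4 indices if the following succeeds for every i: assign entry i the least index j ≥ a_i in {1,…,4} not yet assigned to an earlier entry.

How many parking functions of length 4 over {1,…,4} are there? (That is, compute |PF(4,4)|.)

125

|PF| = (4−4+1)·(4+1)^(4−1) = 1×125 = 125 (Pollak)
Check (1,1,2,4) → sorted (1,1,2,4): b_i ≤ i ∀i, a PF.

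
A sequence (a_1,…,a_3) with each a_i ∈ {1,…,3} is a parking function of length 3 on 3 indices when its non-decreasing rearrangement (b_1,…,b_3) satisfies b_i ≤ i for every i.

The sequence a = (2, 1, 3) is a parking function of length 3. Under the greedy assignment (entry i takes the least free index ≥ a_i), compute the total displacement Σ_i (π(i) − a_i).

Σπ = 3·4/2 = 6 (π permutes [3]); Σa = 2+1+3 = 6; disp = 6−6 = 0.

0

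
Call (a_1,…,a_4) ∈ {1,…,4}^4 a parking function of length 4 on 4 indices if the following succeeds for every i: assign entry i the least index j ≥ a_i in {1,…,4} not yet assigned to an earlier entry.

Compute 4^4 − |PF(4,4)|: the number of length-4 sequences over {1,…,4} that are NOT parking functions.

|PF| = (4−4+1)·(4+1)^(4−1) = 1 · 125 = 125 (Konheim–Weiss)
Example (4,3,2,3) → sorted (2,3,3,4): b_1=2>1, not a PF.
So 256 − 125 = 131 fail.

131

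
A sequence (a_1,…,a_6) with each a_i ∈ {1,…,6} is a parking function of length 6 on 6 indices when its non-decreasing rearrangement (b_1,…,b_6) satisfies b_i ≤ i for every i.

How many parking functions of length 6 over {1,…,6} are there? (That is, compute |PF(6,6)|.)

16807

Count = (6+1−6)·(6+1)^{6−1} = 1×16807 = 16807 (Pollak)
Check (1,1,2,5,2,5) → sorted (1,1,2,2,5,5): b_i ≤ i ∀i, a PF.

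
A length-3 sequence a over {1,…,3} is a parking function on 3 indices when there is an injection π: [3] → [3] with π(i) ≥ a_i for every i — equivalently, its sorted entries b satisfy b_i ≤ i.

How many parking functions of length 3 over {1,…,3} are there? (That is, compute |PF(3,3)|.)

|PF| = 1·4^2 = 1×16 = 16 (Konheim–Weiss)
Check (1,3,1) → sorted (1,1,3): b_i ≤ i ∀i, a PF.

16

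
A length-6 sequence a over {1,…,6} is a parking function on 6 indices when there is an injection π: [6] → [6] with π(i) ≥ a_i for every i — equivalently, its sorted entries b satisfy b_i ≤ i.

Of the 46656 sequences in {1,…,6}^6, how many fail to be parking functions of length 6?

29849

Count = 1·7^5 = 1·16807 = 16807 (Konheim–Weiss)
Check (2,2,6,2,3,3) → sorted (2,2,2,3,3,6): b_1=2>1, not a PF.
Total 46656; non-PF = 46656−16807 = 29849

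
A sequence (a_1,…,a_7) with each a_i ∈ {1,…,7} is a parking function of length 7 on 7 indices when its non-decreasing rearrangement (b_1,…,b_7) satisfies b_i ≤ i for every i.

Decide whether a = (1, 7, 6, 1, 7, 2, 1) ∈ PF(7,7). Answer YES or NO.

NO

Sorted: b = (1, 1, 1, 2, 6, 7, 7).
  b_1=1 ≤ 1
  b_2=1 ≤ 2
  b_3=1 ≤ 3
  b_4=2 ≤ 4
  b_5=6 > 5
  fails at i=5 ⇒ NO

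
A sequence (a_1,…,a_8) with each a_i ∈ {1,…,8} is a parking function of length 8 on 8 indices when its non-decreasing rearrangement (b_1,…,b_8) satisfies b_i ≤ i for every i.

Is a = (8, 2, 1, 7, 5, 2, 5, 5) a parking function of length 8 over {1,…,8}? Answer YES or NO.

NO

Sorted: b = (1, 2, 2, 5, 5, 5, 7, 8).
  b_1=1 ≤ 1
  b_2=2 ≤ 2
  b_3=2 ≤ 3
  b_4=5 > 4
  fails at i=4 ⇒ NO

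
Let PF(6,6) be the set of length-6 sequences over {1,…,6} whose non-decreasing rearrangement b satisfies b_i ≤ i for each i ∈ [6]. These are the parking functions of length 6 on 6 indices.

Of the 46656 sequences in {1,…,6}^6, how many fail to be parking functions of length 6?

|PF| = (6−6+1)·(6+1)^(6−1) = 1·16807 = 16807
E.g. (6,5,4,4,5,3) → sorted (3,4,4,5,5,6): b_1=3>1, not a PF.
6^6 − 16807 = 46656 − 16807 = 29849

29849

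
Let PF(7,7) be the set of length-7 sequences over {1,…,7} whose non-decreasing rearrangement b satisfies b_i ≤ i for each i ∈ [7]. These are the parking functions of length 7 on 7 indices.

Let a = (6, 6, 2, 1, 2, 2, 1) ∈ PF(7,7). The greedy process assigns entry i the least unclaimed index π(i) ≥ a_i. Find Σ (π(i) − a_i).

8

Σπ(i) = 1+…+7 = 28; Σa = 6+6+2+1+2+2+1 = 20; disp = 28−20 = 8.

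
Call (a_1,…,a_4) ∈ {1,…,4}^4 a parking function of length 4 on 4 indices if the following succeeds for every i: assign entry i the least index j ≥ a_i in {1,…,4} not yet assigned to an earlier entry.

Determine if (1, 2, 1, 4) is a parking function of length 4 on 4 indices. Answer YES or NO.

Sorted: b = (1, 1, 2, 4).
  b_1=1 ≤ 1
  b_2=1 ≤ 2
  b_3=2 ≤ 3
  b_4=4 ≤ 4
All bounds hold ⇒ YES

YES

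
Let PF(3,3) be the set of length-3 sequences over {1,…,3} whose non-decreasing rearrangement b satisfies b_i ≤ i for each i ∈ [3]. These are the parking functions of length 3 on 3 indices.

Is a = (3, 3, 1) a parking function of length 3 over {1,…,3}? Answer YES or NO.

NO

Rearranged: b = (1, 3, 3).
  b_1=1 ≤ 1
  b_2=3 > 2
  fails at i=2 ⇒ NO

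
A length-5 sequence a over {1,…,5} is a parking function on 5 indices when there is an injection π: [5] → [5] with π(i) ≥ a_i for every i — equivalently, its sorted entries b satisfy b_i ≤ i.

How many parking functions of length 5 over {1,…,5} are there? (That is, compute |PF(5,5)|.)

1296

|PF| = 1·6^4 = 1 · 1296 = 1296
One tuple (5,4,1,2,2) → sorted (1,2,2,4,5): b_i ≤ i ∀i, a PF.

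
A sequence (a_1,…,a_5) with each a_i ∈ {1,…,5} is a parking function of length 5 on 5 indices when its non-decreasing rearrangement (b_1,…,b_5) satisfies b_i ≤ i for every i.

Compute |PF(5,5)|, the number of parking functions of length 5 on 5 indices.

1296

#PF = (5+1−5)·(5+1)^{5−1} = 1×1296 = 1296 (Konheim–Weiss)
Check (2,2,2,2,1) → sorted (1,2,2,2,2): b_i ≤ i ∀i, a PF.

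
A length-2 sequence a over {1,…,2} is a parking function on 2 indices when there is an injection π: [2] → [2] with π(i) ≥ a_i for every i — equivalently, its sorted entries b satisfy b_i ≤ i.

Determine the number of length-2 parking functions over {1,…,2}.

|PF| = (2+1−2)·(2+1)^{2−1} = 1 · 3 = 3 [KW]
One tuple (1,2) → sorted (1,2): b_i ≤ i ∀i, a PF.

3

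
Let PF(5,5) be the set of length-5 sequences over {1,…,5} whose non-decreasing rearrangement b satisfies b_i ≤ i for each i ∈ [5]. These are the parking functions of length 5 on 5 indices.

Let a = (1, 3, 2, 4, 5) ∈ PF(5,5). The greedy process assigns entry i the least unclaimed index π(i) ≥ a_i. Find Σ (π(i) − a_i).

0

Σπ = 5·6/2 = 15 (π permutes [5]); Σa = 1+3+2+4+5 = 15; disp = 15−15 = 0.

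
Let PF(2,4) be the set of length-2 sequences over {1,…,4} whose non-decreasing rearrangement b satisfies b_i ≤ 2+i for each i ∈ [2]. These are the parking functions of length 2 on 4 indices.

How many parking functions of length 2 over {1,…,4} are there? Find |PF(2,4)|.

15

Count = (5−2)·5^(2−1) = 3×5 = 15 [KW]
Check (2,3) → sorted (2,3): b_i ≤ 2+i ∀i, a PF.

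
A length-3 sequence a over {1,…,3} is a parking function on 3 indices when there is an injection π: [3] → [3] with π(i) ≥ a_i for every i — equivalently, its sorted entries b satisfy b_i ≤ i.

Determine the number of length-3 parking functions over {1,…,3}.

16

Count = (4−3)·4^(3−1) = 1×16 = 16 (Pollak)
Example (3,1,2) → sorted (1,2,3): b_i ≤ i ∀i, a PF.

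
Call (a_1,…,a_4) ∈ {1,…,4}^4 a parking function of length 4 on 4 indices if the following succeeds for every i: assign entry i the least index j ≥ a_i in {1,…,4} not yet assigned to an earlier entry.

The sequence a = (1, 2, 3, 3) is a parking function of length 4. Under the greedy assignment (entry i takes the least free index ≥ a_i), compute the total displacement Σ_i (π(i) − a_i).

Σπ = 4·5/2 = 10 (π permutes [4]); Σa = 1+2+3+3 = 9; disp = 10−9 = 1.

1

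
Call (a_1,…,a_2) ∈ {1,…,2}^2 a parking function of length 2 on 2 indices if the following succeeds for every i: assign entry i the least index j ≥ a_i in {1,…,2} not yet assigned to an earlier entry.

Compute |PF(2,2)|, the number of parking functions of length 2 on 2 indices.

3

#PF = (2−2+1)·(2+1)^(2−1) = 1×3 = 3 [KW]
Example (1,2) → sorted (1,2): b_i ≤ i ∀i, a PF.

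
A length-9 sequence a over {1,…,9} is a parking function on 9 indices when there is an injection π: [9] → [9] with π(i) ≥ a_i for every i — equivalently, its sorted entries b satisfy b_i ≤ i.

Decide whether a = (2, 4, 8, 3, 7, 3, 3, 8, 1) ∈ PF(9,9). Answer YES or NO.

YES

Order a: b = (1, 2, 3, 3, 3, 4, 7, 8, 8).
  b_1=1 ≤ 1
  b_2=2 ≤ 2
  b_3=3 ≤ 3
  b_4=3 ≤ 4
  b_5=3 ≤ 5
  b_6=4 ≤ 6
  b_7=7 ≤ 7
  b_8=8 ≤ 8
  b_9=8 ≤ 9
All bounds hold ⇒ YES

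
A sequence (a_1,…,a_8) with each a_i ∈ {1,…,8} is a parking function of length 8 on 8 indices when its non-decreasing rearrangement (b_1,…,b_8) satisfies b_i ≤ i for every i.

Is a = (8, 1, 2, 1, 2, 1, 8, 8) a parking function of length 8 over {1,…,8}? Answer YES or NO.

NO

Sorted: b = (1, 1, 1, 2, 2, 8, 8, 8).
  b_1=1 ≤ 1
  b_2=1 ≤ 2
  b_3=1 ≤ 3
  b_4=2 ≤ 4
  b_5=2 ≤ 5
  b_6=8 > 6
  fails at i=6 ⇒ NO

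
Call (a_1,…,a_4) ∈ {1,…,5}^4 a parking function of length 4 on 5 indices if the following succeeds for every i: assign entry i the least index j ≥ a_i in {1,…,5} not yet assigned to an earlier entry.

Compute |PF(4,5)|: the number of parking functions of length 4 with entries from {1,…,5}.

432

Count = (6−4)·6^(4−1) = 2×216 = 432 (Pollak)
Example (2,5,2,3) → sorted (2,2,3,5): b_i ≤ 1+i ∀i, a PF.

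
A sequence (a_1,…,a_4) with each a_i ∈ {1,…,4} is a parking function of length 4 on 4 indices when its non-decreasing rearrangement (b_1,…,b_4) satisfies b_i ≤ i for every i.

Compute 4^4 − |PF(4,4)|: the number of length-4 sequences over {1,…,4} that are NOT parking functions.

131

Count = (4−4+1)·(4+1)^(4−1) = 1·125 = 125 [KW]
Example (4,3,4,4) → sorted (3,4,4,4): b_1=3>1, not a PF.
4^4 − 125 = 256 − 125 = 131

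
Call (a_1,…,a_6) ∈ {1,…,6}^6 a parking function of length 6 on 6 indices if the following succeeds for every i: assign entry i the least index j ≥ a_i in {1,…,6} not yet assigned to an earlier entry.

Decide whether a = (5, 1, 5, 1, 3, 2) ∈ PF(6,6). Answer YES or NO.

Order a: b = (1, 1, 2, 3, 5, 5).
  b_1=1 ≤ 1
  b_2=1 ≤ 2
  b_3=2 ≤ 3
  b_4=3 ≤ 4
  b_5=5 ≤ 5
  b_6=5 ≤ 6
All bounds hold ⇒ YES

YES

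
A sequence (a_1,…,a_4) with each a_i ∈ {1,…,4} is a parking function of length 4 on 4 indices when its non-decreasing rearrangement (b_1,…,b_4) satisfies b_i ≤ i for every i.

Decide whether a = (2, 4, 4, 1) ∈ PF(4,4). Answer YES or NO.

NO

Sorted: b = (1, 2, 4, 4).
  b_1=1 ≤ 1
  b_2=2 ≤ 2
  b_3=4 > 3
  fails at i=3 ⇒ NO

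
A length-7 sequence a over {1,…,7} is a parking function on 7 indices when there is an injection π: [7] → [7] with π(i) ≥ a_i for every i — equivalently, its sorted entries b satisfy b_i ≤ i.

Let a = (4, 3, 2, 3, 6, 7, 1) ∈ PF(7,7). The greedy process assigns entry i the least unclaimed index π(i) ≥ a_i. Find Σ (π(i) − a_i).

Σπ = 7·8/2 = 28 (π permutes [7]); Σa = 4+3+2+3+6+7+1 = 26; disp = 28−26 = 2.

2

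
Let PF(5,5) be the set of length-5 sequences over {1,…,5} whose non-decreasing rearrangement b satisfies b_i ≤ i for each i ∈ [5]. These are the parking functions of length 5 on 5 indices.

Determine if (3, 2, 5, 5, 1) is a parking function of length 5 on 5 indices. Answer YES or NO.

NO

Order a: b = (1, 2, 3, 5, 5).
  b_1=1 ≤ 1
  b_2=2 ≤ 2
  b_3=3 ≤ 3
  b_4=5 > 4
  fails at i=4 ⇒ NO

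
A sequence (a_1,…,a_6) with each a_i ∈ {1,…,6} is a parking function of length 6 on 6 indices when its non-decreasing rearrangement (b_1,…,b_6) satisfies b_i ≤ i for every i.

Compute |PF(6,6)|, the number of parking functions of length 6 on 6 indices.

Count = 1·7^5 = 1×16807 = 16807 [KW]
Check (1,2,3,2,1,2) → sorted (1,1,2,2,2,3): b_i ≤ i ∀i, a PF.

16807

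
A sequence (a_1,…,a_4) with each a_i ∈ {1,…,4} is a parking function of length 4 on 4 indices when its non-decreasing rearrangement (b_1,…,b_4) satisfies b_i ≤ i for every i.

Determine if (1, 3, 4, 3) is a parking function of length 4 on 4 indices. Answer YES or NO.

Order a: b = (1, 3, 3, 4).
  b_1=1 ≤ 1
  b_2=3 > 2
  fails at i=2 ⇒ NO

NO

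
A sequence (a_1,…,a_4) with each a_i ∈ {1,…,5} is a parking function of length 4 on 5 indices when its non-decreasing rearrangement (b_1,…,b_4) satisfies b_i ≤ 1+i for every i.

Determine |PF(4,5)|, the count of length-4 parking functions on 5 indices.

432

|PF| = (6−4)·6^(4−1) = 2×216 = 432 (Pollak)
E.g. (4,3,1,3) → sorted (1,3,3,4): b_i ≤ 1+i ∀i, a PF.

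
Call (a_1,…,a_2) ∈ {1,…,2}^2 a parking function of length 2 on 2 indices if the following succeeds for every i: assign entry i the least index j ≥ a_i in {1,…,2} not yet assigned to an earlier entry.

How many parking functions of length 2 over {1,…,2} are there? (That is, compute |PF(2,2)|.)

3

|PF| = (2+1−2)·(2+1)^{2−1} = 1×3 = 3 (Konheim–Weiss)
Check (2,1) → sorted (1,2): b_i ≤ i ∀i, a PF.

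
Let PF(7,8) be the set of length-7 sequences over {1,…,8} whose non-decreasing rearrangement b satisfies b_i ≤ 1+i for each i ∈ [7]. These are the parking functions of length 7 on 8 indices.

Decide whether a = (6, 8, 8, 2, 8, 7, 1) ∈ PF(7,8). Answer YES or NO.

NO

Order a: b = (1, 2, 6, 7, 8, 8, 8).
  b_1=1 ≤ 2
  b_2=2 ≤ 3
  b_3=6 > 4
  fails at i=3 ⇒ NO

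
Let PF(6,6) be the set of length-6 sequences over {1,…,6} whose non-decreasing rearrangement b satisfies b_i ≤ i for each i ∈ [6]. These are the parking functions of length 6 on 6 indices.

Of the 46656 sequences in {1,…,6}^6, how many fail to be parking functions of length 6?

Count = 1·7^5 = 1·16807 = 16807 (Pollak)
One tuple (6,5,1,4,5,3) → sorted (1,3,4,5,5,6): b_2=3>2, not a PF.
So 46656 − 16807 = 29849 fail.

29849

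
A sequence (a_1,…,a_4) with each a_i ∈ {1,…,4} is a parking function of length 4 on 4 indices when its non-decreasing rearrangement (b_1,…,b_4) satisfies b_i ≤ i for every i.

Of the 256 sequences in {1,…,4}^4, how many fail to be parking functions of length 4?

#PF = (4+1−4)·(4+1)^{4−1} = 1×125 = 125 (Konheim–Weiss)
E.g. (4,4,3,2) → sorted (2,3,4,4): b_1=2>1, not a PF.
So 256 − 125 = 131 fail.

131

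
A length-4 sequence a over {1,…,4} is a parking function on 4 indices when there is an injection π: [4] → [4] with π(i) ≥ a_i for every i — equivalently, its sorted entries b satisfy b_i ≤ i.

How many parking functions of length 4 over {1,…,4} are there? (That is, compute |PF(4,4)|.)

Count = (4−4+1)·(4+1)^(4−1) = 1·125 = 125 (Konheim–Weiss)
E.g. (1,1,2,1) → sorted (1,1,1,2): b_i ≤ i ∀i, a PF.

125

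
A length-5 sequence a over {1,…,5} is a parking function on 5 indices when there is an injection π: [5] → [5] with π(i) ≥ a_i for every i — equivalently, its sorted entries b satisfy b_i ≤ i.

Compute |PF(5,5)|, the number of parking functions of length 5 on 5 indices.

1296

|PF(5,5)| = 1·6^4 = 1×1296 = 1296 (Pollak)
E.g. (1,3,5,2,1) → sorted (1,1,2,3,5): b_i ≤ i ∀i, a PF.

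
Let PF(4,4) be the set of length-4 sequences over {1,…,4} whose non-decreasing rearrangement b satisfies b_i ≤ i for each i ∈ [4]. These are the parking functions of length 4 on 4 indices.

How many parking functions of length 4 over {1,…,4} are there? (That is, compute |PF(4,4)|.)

125

|PF| = (4−4+1)·(4+1)^(4−1) = 1 · 125 = 125
One tuple (4,3,1,1) → sorted (1,1,3,4): b_i ≤ i ∀i, a PF.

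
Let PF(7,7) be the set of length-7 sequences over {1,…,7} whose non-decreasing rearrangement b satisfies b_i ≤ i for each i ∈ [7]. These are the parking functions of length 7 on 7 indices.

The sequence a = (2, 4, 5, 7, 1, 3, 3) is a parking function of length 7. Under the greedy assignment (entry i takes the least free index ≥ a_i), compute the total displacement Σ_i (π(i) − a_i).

Σπ = 7·8/2 = 28 (π permutes [7]); Σa = 2+4+5+7+1+3+3 = 25; disp = 28−25 = 3.

3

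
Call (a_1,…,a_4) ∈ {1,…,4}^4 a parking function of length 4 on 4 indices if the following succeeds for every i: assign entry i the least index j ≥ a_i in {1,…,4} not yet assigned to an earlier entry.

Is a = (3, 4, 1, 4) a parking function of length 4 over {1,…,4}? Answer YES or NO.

Order a: b = (1, 3, 4, 4).
  b_1=1 ≤ 1
  b_2=3 > 2
  fails at i=2 ⇒ NO

NO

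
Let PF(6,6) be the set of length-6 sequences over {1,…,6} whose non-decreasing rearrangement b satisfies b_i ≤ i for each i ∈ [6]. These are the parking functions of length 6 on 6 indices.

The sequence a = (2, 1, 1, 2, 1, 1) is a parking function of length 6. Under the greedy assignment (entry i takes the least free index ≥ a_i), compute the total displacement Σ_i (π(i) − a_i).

Σπ = 6·7/2 = 21 (π permutes [6]); Σa = 2+1+1+2+1+1 = 8; disp = 21−8 = 13.

13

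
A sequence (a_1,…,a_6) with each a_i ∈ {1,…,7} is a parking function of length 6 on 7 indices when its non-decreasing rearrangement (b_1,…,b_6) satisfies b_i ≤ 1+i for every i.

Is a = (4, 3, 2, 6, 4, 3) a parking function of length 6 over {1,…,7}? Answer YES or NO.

YES

Rearranged: b = (2, 3, 3, 4, 4, 6).
  b_1=2 ≤ 2
  b_2=3 ≤ 3
  b_3=3 ≤ 4
  b_4=4 ≤ 5
  b_5=4 ≤ 6
  b_6=6 ≤ 7
All bounds hold ⇒ YES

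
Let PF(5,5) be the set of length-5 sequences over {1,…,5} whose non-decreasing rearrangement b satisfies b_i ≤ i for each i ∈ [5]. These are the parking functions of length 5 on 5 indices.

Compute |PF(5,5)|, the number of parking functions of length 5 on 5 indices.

|PF| = (5+1−5)·(5+1)^{5−1} = 1·1296 = 1296 [KW]
E.g. (1,1,3,3,5) → sorted (1,1,3,3,5): b_i ≤ i ∀i, a PF.

1296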